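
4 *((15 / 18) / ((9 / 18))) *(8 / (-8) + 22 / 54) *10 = -3200 / 81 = -39.51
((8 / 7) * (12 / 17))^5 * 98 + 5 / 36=589503397027 / 17532394236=33.62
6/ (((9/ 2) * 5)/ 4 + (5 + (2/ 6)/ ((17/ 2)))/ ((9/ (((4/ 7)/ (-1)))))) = 154224/ 136361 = 1.13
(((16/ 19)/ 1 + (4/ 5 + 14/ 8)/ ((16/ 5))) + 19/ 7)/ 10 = 7411/ 17024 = 0.44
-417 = -417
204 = 204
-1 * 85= -85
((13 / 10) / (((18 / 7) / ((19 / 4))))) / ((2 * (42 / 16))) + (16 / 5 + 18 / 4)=8.16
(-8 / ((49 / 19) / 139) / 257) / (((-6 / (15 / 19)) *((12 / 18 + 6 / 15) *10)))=2085 / 100744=0.02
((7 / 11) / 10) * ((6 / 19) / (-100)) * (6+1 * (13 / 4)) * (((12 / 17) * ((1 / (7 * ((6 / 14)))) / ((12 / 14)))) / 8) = -1813 / 28424000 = -0.00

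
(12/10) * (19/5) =114/25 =4.56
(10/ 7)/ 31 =10/ 217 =0.05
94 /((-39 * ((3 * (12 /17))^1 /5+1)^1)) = -7990 /4719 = -1.69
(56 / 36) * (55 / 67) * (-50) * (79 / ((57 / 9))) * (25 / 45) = -15207500 / 34371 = -442.45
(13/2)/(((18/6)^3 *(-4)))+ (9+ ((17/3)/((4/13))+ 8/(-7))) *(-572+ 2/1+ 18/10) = -112862021/7560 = -14928.84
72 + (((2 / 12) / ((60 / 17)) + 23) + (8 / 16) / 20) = 17113 / 180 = 95.07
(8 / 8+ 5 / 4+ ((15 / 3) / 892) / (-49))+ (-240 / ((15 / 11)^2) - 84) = -69107849 / 327810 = -210.82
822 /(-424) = -411 /212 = -1.94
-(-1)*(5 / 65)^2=1 / 169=0.01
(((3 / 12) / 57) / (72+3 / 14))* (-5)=-35 / 115254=-0.00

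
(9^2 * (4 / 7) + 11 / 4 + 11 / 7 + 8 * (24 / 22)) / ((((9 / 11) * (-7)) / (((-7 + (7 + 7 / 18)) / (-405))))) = 3655 / 367416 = 0.01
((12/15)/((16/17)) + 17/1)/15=119/100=1.19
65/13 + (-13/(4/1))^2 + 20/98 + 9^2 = 75865/784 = 96.77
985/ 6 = 164.17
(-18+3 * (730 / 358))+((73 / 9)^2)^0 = -1948 / 179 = -10.88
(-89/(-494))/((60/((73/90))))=6497/2667600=0.00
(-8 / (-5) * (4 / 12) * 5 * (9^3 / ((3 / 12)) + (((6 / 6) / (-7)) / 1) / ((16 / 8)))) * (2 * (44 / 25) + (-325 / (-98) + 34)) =8168600654 / 25725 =317535.50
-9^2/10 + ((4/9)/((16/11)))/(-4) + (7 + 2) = 593/720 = 0.82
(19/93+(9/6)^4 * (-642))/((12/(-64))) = 4835882/279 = 17332.91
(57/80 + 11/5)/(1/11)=2563/80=32.04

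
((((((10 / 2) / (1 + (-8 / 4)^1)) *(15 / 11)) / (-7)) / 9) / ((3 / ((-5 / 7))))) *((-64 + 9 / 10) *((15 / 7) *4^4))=10096000 / 11319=891.95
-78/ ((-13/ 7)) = 42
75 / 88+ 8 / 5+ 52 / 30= 1105 / 264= 4.19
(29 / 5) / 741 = 29 / 3705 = 0.01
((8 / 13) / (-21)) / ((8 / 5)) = -5 / 273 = -0.02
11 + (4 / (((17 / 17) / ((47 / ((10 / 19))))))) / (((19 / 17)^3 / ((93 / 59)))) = 44120891 / 106495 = 414.30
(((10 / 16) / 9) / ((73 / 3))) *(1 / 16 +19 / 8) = 65 / 9344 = 0.01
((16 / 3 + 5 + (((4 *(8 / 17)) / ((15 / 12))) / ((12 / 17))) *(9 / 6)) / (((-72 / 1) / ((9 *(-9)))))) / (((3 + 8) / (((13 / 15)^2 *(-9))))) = -102921 / 11000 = -9.36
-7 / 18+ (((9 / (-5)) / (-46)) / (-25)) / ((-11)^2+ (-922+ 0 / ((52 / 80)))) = -895558 / 2302875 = -0.39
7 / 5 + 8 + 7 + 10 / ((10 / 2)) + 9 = 137 / 5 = 27.40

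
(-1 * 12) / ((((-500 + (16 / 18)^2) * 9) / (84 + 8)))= 2484 / 10109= 0.25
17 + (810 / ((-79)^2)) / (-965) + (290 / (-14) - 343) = -2923354185 / 8431591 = -346.71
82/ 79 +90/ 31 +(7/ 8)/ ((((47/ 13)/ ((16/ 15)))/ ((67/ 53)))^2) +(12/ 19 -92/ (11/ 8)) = -44458756657702856/ 714603344427225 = -62.21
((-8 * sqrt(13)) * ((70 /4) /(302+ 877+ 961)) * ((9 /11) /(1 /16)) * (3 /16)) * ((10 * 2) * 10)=-37800 * sqrt(13) /1177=-115.79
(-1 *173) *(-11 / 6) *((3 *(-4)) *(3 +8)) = -41866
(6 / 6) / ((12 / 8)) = 2 / 3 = 0.67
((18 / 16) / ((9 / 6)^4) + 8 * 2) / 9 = 146 / 81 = 1.80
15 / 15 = 1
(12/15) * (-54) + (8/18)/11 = -21364/495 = -43.16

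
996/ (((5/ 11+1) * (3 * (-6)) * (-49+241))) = -913/ 4608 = -0.20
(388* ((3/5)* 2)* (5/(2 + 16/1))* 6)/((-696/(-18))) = 582/29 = 20.07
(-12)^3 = -1728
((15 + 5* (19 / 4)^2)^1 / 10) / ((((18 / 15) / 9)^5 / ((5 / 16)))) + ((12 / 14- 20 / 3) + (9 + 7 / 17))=554414179199 / 5849088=94786.43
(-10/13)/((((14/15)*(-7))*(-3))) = -25/637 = -0.04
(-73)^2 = 5329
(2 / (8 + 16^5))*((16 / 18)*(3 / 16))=1 / 3145752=0.00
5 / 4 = 1.25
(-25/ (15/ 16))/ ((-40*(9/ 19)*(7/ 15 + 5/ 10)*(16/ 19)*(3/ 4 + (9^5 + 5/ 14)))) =12635/ 431538183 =0.00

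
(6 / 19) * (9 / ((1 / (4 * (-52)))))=-591.16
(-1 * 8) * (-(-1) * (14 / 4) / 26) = -14 / 13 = -1.08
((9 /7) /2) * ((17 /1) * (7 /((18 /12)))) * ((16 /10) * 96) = 39168 /5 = 7833.60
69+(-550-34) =-515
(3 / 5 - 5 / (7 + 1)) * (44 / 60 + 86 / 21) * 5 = -169 / 280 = -0.60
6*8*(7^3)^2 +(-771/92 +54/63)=3636761043/644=5647144.48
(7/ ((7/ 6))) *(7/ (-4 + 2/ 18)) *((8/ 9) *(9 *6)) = -2592/ 5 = -518.40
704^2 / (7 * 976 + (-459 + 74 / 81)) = 40144896 / 516287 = 77.76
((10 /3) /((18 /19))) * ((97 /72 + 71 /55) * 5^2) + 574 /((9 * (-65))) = 321187301 /1389960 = 231.08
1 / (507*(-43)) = -1 / 21801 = -0.00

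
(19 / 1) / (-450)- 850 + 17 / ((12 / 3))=-761213 / 900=-845.79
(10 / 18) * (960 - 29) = 517.22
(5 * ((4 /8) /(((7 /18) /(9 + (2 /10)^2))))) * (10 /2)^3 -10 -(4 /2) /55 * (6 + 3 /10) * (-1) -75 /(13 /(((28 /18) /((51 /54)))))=3082209461 /425425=7245.01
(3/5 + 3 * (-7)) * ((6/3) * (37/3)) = -2516/5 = -503.20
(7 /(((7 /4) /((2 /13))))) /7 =8 /91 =0.09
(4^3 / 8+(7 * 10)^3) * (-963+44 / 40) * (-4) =6598787904 / 5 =1319757580.80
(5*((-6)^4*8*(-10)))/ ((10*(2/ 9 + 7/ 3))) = -466560/ 23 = -20285.22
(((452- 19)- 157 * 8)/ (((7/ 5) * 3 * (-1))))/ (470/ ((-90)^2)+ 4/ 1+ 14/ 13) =14443650/ 378497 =38.16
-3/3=-1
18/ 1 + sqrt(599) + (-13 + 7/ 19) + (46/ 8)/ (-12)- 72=-61205/ 912 + sqrt(599)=-42.64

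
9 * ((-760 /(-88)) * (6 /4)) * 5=12825 /22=582.95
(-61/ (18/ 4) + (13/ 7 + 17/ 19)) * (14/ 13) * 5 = -129320/ 2223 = -58.17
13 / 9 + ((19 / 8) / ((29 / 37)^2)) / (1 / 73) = 17176691 / 60552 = 283.67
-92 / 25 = -3.68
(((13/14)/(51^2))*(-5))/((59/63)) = -65/34102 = -0.00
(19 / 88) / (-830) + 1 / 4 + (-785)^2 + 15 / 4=45009366141 / 73040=616229.00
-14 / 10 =-7 / 5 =-1.40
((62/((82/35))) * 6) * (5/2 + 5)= 48825/41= 1190.85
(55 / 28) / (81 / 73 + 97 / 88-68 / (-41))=3621530 / 7135807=0.51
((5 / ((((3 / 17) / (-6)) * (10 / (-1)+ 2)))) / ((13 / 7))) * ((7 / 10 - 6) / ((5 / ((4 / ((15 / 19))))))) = -119833 / 1950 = -61.45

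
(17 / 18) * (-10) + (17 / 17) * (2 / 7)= -577 / 63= -9.16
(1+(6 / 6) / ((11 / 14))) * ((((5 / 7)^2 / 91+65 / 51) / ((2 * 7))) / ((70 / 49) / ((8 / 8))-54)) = -0.00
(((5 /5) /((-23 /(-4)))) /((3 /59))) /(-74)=-118 /2553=-0.05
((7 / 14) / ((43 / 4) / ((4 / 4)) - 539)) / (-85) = 2 / 179605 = 0.00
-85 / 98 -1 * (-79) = 7657 / 98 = 78.13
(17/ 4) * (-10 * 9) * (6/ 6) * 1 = -765/ 2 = -382.50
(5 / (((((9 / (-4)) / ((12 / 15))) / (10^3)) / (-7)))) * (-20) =-2240000 / 9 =-248888.89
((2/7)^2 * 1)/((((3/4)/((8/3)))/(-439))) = -56192/441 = -127.42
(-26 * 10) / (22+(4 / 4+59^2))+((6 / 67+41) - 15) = 1526893 / 58692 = 26.02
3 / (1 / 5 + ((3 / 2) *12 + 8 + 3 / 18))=90 / 791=0.11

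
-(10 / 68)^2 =-0.02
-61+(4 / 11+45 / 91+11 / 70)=-600447 / 10010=-59.98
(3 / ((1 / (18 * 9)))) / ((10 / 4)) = 972 / 5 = 194.40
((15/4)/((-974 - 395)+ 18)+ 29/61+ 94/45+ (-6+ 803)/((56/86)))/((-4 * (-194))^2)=4548564829/2233166685120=0.00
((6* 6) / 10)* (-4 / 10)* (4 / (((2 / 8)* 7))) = -576 / 175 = -3.29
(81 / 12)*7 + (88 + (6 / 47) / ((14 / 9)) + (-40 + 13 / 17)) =2149877 / 22372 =96.10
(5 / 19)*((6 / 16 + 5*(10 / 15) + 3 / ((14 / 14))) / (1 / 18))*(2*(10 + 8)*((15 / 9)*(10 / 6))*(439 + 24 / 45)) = 1396675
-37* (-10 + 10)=0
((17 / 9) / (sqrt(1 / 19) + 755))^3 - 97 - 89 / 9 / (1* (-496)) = -96.98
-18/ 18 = -1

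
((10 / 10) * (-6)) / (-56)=3 / 28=0.11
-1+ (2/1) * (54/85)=23/85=0.27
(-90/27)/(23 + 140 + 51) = -5/321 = -0.02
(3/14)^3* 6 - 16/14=-1487/1372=-1.08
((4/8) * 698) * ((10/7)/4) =1745/14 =124.64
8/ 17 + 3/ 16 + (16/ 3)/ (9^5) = 31713665/ 48183984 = 0.66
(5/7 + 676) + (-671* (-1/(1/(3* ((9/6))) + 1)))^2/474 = 1451715/1106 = 1312.58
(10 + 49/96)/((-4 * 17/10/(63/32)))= -105945/34816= -3.04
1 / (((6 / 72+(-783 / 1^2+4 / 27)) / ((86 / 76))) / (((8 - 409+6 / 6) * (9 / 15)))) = 557280 / 1606241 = 0.35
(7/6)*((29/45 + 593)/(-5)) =-93499/675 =-138.52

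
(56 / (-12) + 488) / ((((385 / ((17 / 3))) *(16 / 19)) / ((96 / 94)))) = 93670 / 10857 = 8.63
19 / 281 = 0.07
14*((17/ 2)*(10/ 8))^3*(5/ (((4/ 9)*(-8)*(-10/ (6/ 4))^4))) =-25071039/ 2097152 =-11.95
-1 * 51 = -51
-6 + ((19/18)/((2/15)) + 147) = 1787/12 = 148.92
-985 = -985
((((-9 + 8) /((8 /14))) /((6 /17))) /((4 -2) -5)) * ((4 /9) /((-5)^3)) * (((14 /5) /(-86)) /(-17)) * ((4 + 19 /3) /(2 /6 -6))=1519 /74013750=0.00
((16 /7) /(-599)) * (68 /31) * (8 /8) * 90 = -97920 /129983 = -0.75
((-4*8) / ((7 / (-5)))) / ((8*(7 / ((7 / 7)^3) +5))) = 0.24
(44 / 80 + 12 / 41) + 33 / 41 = 1351 / 820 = 1.65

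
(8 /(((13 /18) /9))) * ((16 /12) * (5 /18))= 480 /13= 36.92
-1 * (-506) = 506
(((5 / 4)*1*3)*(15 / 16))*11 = 2475 / 64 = 38.67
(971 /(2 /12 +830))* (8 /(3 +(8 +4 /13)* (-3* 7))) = -201968 /3700883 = -0.05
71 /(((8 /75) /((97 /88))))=516525 /704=733.70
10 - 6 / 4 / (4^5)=20477 / 2048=10.00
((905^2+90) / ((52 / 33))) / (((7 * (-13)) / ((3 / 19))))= -901.95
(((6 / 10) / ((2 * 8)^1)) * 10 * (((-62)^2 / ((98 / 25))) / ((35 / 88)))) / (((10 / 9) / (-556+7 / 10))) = -462075.98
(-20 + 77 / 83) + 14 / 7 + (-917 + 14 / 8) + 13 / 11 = -3400525 / 3652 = -931.14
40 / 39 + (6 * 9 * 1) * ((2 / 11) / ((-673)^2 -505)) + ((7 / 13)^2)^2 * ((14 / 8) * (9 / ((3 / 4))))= 99178634393 / 35534625126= 2.79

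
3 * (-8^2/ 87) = -64/ 29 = -2.21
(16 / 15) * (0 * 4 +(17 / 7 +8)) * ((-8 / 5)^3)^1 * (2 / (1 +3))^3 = -74752 / 13125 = -5.70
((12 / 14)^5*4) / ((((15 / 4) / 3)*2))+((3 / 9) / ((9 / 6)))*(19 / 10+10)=511981 / 151263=3.38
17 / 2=8.50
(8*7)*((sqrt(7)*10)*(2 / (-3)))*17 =-19040*sqrt(7) / 3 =-16791.70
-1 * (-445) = 445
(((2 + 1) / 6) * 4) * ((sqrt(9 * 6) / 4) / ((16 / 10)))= 15 * sqrt(6) / 16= 2.30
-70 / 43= -1.63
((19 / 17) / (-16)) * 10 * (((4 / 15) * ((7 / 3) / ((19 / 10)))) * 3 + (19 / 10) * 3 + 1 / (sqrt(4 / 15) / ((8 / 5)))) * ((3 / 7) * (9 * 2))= -34281 / 952 - 513 * sqrt(15) / 119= -52.71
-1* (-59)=59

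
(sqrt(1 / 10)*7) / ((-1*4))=-7*sqrt(10) / 40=-0.55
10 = 10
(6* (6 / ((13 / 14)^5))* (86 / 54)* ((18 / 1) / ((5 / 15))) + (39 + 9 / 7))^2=20474652.06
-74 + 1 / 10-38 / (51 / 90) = -23963 / 170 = -140.96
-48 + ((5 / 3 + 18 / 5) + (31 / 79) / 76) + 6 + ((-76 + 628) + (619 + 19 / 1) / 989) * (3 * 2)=3279.14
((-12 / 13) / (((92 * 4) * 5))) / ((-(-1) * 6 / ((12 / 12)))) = -1 / 11960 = -0.00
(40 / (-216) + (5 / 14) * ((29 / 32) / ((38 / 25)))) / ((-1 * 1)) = -12755 / 459648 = -0.03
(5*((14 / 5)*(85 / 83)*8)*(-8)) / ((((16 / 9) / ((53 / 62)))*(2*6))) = -94605 / 2573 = -36.77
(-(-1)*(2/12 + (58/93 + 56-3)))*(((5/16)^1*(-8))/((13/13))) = -16675/124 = -134.48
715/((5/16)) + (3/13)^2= 386681/169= 2288.05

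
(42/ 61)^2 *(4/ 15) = 2352/ 18605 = 0.13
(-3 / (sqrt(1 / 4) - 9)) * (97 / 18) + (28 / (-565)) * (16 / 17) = 53461 / 28815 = 1.86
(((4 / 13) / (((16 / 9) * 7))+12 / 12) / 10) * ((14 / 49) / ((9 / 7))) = 373 / 16380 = 0.02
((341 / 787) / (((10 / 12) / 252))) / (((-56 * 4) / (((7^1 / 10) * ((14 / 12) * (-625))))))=3759525 / 12592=298.56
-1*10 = -10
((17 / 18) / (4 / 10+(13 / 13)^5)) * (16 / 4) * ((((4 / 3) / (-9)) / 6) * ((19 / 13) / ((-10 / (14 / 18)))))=646 / 85293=0.01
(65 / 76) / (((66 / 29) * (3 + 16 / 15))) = 9425 / 101992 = 0.09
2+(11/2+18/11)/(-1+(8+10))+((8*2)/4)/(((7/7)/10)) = 15865/374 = 42.42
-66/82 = -33/41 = -0.80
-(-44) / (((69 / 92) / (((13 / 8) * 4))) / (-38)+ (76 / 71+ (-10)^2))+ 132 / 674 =1508073094 / 2389220475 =0.63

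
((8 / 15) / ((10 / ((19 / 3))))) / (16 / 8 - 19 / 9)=-76 / 25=-3.04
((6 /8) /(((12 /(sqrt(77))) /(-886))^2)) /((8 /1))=15111173 /384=39352.01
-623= -623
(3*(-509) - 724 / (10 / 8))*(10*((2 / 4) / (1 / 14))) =-147434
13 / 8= 1.62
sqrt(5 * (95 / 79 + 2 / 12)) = sqrt(1538130) / 474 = 2.62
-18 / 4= -9 / 2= -4.50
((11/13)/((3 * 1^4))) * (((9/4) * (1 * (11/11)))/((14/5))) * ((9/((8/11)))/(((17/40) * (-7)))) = -81675/86632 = -0.94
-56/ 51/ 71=-56/ 3621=-0.02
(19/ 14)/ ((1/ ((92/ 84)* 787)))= 343919/ 294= 1169.79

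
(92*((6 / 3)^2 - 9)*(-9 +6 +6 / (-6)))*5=9200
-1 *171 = -171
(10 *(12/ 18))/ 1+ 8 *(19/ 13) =716/ 39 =18.36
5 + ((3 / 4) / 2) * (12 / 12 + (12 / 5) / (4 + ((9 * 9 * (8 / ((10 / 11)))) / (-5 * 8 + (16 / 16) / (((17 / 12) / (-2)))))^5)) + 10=608938798649270811 / 39605777056405256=15.37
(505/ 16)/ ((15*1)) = 101/ 48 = 2.10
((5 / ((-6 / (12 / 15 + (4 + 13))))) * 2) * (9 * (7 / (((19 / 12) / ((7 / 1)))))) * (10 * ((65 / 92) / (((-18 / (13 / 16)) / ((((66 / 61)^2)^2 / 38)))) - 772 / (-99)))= -1629408927720071645 / 2529164392106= -644247.93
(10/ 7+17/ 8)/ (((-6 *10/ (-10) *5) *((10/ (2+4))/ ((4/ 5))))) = 199/ 3500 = 0.06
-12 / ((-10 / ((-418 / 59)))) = -2508 / 295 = -8.50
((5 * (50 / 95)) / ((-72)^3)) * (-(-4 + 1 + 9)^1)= 25 / 590976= 0.00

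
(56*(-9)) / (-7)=72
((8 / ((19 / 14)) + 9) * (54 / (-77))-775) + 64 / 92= -784.75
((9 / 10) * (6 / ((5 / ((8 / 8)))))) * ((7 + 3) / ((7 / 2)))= 108 / 35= 3.09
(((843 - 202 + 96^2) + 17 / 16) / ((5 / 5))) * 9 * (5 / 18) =788645 / 32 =24645.16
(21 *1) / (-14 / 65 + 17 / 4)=5460 / 1049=5.20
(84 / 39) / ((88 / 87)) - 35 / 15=-175 / 858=-0.20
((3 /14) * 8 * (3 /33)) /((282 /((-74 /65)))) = -148 /235235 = -0.00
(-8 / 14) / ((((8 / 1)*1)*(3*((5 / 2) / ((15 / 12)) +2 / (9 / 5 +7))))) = -11 / 1029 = -0.01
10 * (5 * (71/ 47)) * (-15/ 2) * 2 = -53250/ 47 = -1132.98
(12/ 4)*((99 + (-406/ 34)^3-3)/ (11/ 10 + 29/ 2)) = -39468895/ 127738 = -308.98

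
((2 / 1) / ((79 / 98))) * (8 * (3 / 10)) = 2352 / 395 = 5.95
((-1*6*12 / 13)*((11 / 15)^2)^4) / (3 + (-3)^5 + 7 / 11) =18863581528 / 9747242578125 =0.00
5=5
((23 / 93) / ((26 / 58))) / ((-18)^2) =667 / 391716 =0.00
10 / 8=5 / 4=1.25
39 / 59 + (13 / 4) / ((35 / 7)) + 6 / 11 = 24097 / 12980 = 1.86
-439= -439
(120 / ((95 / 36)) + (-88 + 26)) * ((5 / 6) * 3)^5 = -490625 / 304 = -1613.90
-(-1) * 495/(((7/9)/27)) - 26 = 120103/7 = 17157.57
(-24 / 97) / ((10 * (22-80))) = 0.00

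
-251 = -251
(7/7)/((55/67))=67/55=1.22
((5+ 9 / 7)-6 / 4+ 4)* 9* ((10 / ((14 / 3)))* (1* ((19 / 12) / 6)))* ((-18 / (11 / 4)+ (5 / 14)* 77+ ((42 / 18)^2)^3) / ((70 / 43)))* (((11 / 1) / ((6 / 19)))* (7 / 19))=97956851459 / 1524096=64272.10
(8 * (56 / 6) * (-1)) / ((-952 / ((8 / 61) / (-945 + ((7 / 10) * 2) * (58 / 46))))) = -460 / 42182049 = -0.00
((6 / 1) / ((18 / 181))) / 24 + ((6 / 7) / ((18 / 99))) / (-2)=79 / 504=0.16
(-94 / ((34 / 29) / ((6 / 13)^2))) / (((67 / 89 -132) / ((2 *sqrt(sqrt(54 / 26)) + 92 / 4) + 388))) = 53.80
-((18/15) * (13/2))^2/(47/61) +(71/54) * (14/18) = -77.94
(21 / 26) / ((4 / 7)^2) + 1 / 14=7411 / 2912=2.54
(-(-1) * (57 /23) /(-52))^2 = 0.00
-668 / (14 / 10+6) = -3340 / 37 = -90.27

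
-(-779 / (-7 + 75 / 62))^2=-2332696804 / 128881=-18099.62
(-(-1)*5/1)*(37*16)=2960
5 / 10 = 1 / 2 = 0.50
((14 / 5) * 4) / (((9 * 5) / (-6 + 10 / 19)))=-5824 / 4275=-1.36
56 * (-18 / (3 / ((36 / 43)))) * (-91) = 25598.51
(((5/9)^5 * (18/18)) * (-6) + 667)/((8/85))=1115396435/157464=7083.50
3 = 3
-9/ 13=-0.69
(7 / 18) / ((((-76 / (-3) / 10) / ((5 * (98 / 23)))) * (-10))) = -1715 / 5244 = -0.33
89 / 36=2.47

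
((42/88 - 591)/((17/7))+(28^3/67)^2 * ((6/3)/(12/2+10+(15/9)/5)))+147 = 43814346723/3357772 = 13048.64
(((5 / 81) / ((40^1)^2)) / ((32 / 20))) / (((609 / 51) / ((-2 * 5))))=-85 / 4209408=-0.00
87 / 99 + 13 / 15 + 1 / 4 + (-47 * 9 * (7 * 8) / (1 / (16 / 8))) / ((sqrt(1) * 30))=-69397 / 44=-1577.20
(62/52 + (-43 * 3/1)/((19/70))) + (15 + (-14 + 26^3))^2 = 152621524735/494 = 308950454.93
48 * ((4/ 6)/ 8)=4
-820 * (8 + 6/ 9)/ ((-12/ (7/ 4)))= 18655/ 18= 1036.39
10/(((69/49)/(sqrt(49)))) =3430/69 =49.71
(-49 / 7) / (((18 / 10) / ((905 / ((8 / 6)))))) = -31675 / 12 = -2639.58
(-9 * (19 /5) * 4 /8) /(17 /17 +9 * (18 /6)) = -171 /280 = -0.61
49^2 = 2401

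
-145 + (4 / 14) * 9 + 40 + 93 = -66 / 7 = -9.43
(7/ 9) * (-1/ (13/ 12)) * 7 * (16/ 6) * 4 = -6272/ 117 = -53.61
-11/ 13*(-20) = 220/ 13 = 16.92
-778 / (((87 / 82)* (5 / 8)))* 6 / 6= -510368 / 435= -1173.26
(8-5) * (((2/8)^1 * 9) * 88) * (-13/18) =-429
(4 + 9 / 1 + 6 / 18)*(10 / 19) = 400 / 57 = 7.02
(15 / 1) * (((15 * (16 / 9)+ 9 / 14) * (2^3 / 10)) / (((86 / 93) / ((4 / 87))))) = 142228 / 8729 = 16.29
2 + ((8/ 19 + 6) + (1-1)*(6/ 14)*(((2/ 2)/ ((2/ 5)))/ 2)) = 160/ 19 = 8.42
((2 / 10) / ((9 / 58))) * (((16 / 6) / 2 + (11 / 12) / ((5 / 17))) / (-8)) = -2581 / 3600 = -0.72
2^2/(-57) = -4/57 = -0.07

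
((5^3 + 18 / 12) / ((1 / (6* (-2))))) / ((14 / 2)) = -1518 / 7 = -216.86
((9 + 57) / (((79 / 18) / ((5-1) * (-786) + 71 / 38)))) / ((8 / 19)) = -35462097 / 316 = -112221.83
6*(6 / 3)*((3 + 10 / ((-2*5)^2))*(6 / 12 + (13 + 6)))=3627 / 5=725.40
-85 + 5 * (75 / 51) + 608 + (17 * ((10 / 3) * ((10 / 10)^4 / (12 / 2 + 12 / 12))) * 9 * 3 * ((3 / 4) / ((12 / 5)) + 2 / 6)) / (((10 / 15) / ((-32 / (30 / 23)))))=-555059 / 119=-4664.36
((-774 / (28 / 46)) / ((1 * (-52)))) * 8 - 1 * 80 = 10522 / 91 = 115.63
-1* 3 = -3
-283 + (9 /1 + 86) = -188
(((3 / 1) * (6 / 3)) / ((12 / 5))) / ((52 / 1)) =5 / 104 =0.05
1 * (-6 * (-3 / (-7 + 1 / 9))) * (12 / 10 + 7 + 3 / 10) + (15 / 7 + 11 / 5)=-17.87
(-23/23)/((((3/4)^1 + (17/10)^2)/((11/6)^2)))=-3025/3276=-0.92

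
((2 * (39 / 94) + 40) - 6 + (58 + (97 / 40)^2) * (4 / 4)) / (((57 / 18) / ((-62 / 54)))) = -76704571 / 2143200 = -35.79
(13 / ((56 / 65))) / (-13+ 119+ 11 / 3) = 2535 / 18424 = 0.14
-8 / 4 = -2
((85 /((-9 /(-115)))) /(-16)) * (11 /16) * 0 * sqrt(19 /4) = 0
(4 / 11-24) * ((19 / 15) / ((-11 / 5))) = 4940 / 363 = 13.61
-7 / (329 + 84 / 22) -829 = -433578 / 523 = -829.02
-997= -997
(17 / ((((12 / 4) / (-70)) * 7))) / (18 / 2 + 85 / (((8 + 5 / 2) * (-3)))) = -3570 / 397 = -8.99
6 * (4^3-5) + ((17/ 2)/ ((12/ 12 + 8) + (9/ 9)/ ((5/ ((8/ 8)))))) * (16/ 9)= 73618/ 207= 355.64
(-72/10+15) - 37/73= 2662/365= 7.29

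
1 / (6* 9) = 1 / 54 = 0.02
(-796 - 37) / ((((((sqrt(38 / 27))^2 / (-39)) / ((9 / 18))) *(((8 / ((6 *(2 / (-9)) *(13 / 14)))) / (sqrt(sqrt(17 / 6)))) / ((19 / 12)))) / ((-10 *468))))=35294805 *17^(1 / 4) *6^(3 / 4) / 16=17171825.73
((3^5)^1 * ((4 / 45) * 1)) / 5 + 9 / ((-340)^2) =499401 / 115600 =4.32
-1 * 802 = -802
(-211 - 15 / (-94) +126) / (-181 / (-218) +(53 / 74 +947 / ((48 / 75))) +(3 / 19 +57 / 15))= -0.06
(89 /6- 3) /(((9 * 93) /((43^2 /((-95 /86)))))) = -5644997 /238545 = -23.66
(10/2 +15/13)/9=80/117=0.68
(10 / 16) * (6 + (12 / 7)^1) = 135 / 28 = 4.82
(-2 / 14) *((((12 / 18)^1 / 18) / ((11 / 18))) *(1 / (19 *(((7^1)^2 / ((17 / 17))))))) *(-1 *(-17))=-34 / 215061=-0.00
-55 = -55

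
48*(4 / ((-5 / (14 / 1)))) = -2688 / 5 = -537.60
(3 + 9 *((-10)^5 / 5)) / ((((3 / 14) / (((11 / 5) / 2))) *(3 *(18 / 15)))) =-4619923 / 18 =-256662.39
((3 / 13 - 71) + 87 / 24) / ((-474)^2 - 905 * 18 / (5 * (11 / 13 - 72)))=-6459275 / 21618236016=-0.00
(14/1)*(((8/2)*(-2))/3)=-112/3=-37.33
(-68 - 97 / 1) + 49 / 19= -3086 / 19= -162.42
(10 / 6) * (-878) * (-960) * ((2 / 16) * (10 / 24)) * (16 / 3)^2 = 56192000 / 27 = 2081185.19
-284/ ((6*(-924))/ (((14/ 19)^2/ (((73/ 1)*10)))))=497/ 13044735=0.00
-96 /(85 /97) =-9312 /85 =-109.55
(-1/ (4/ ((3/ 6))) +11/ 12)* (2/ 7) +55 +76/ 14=5095/ 84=60.65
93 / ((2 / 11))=1023 / 2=511.50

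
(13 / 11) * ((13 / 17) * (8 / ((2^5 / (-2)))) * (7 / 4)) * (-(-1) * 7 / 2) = -8281 / 2992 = -2.77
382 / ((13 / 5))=1910 / 13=146.92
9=9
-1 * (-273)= 273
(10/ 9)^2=100/ 81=1.23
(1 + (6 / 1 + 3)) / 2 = 5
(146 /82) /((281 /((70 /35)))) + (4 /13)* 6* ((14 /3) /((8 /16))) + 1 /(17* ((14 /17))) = 36306201 /2096822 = 17.31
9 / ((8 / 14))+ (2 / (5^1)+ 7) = 463 / 20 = 23.15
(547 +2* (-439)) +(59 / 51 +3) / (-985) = -16627997 / 50235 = -331.00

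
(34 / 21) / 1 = 34 / 21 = 1.62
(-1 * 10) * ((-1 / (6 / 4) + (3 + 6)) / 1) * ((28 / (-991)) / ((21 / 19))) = 2.13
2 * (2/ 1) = 4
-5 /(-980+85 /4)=4 /767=0.01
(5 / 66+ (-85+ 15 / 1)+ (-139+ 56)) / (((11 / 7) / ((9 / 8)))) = -211953 / 1936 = -109.48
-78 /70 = -1.11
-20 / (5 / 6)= -24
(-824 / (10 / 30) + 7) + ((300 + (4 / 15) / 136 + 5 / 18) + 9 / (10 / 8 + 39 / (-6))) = -11601257 / 5355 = -2166.43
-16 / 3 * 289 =-4624 / 3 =-1541.33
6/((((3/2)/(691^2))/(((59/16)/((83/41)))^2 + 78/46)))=97103247774599/10140608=9575683.01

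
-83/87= -0.95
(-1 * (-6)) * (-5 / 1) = -30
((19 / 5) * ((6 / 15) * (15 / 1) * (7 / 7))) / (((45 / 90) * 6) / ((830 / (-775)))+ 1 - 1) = -8.14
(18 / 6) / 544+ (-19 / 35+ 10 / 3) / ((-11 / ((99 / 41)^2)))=-47162919 / 32006240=-1.47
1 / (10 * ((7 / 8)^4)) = 2048 / 12005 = 0.17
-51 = -51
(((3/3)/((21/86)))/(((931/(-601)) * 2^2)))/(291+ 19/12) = -51686/22881187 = -0.00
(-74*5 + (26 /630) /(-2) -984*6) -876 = -7150.02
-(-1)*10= 10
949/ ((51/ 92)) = 1711.92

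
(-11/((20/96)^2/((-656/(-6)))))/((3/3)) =-27709.44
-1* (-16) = 16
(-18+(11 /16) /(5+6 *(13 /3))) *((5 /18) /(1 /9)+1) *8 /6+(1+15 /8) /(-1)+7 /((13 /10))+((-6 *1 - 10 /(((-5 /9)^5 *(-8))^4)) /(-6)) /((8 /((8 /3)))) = -6022581992083352564399 /94453125000000000000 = -63.76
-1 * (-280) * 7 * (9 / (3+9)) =1470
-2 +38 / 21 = -4 / 21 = -0.19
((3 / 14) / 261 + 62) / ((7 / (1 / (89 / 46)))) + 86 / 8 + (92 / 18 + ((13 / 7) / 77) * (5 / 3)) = 1025634581 / 50081724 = 20.48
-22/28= -11/14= -0.79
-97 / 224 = -0.43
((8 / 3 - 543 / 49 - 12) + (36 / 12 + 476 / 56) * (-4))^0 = 1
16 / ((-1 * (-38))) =8 / 19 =0.42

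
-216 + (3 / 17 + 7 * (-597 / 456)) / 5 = -562789 / 2584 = -217.80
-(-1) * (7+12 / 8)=17 / 2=8.50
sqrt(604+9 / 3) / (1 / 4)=4 * sqrt(607)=98.55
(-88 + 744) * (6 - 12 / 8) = 2952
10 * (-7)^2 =490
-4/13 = -0.31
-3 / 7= -0.43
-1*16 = -16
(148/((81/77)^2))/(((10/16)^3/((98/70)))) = 3144931328/4100625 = 766.94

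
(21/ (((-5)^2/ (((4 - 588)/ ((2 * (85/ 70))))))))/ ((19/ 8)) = -686784/ 8075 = -85.05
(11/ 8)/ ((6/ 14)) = 77/ 24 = 3.21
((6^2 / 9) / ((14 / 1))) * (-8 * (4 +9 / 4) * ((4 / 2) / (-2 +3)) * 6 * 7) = -1200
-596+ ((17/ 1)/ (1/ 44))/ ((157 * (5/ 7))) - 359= -744439/ 785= -948.33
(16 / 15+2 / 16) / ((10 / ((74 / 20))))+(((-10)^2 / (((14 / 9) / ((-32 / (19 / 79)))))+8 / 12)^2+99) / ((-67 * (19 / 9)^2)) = -1257701374980166687 / 5134126116000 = -244968.93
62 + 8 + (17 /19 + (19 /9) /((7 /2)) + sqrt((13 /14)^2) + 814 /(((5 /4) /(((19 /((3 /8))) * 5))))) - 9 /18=197555984 /1197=165042.59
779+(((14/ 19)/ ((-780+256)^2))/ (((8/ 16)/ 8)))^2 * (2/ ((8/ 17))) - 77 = 74632758980495/ 106314471481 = 702.00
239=239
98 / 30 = 49 / 15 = 3.27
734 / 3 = 244.67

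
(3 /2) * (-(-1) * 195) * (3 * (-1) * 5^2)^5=-1388232421875 /2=-694116210937.50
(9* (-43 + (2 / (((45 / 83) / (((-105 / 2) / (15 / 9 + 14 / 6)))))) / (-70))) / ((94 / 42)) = -319851 / 1880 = -170.13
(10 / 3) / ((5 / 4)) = 8 / 3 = 2.67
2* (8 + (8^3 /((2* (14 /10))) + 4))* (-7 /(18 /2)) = -2728 /9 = -303.11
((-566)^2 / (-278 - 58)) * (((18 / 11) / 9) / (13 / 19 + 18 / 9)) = -1521691 / 23562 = -64.58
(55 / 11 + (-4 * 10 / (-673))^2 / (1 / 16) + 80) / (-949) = -0.09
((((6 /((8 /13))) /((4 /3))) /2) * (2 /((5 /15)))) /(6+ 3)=39 /16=2.44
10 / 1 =10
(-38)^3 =-54872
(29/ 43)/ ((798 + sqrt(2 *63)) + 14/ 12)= 119190/ 141208861 - 3132 *sqrt(14)/ 988462027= 0.00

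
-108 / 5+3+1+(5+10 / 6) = -164 / 15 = -10.93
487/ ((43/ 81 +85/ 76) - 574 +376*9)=2997972/ 17308513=0.17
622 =622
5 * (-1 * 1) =-5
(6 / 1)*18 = 108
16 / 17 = 0.94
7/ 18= 0.39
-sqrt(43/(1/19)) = -28.58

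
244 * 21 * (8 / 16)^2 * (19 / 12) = 2028.25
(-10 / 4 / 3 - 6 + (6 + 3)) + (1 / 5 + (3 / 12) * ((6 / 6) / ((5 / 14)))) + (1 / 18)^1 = 281 / 90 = 3.12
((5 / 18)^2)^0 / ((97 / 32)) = 32 / 97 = 0.33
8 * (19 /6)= 76 /3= 25.33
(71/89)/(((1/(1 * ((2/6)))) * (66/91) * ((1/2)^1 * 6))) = 0.12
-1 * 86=-86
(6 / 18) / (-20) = -1 / 60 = -0.02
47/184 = 0.26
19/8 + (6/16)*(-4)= 7/8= 0.88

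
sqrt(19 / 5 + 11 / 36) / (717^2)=sqrt(3695) / 15422670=0.00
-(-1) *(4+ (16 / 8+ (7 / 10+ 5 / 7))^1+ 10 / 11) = 6409 / 770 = 8.32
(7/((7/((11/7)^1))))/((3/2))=22/21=1.05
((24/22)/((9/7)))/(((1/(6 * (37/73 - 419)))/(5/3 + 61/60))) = -13771940/2409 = -5716.87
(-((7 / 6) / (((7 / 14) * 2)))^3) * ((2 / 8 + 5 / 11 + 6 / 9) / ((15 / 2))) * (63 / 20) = -434581 / 475200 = -0.91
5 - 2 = 3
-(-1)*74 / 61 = 74 / 61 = 1.21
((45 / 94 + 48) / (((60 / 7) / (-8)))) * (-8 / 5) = 85064 / 1175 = 72.39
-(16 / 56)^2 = -0.08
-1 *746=-746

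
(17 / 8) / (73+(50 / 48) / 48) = 2448 / 84121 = 0.03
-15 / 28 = -0.54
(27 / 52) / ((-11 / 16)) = -108 / 143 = -0.76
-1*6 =-6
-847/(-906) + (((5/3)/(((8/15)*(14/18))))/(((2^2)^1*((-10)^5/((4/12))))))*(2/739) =140208990641/149975616000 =0.93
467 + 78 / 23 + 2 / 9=97417 / 207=470.61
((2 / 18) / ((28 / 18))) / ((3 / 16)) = 8 / 21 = 0.38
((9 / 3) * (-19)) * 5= -285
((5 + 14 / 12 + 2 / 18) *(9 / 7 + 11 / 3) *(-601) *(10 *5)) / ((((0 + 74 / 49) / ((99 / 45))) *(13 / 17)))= -1777962340 / 999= -1779742.08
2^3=8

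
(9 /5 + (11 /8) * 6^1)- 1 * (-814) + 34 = 17161 /20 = 858.05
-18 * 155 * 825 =-2301750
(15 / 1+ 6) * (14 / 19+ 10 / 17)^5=301604724169728 / 3515706497843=85.79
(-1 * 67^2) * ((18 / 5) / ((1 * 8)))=-40401 / 20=-2020.05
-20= -20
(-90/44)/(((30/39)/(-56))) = 1638/11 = 148.91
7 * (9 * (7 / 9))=49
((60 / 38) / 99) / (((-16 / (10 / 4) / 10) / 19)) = -125 / 264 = -0.47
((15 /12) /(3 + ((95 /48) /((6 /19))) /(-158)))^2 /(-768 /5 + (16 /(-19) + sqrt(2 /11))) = -8267487250176000 /7161386108139715421- 4866482160000 * sqrt(22) /7161386108139715421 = -0.00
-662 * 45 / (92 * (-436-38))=4965 / 7268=0.68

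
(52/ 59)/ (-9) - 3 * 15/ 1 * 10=-239002/ 531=-450.10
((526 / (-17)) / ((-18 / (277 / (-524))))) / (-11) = 72851 / 881892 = 0.08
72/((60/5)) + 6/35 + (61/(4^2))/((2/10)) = 14131/560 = 25.23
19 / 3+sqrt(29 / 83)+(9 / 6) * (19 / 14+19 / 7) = sqrt(2407) / 83+1045 / 84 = 13.03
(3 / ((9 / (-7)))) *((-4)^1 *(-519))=-4844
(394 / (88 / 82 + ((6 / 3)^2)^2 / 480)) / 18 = 80770 / 4083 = 19.78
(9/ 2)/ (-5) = -9/ 10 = -0.90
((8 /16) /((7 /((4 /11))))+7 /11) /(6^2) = 0.02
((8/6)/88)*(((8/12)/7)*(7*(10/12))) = 5/594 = 0.01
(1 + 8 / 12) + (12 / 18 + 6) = 25 / 3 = 8.33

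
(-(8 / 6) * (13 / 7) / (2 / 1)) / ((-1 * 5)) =26 / 105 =0.25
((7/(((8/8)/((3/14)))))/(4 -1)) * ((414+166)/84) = 3.45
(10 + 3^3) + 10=47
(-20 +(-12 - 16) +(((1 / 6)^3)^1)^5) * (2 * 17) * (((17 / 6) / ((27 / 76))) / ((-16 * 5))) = 123925716014721677 / 761699675013120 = 162.70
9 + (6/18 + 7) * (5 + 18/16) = 647/12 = 53.92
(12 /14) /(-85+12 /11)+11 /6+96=3792211 /38766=97.82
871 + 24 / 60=4357 / 5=871.40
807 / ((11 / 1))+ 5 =862 / 11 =78.36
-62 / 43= -1.44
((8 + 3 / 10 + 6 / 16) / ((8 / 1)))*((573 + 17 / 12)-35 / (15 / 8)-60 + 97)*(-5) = -822737 / 256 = -3213.82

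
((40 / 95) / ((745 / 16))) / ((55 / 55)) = 128 / 14155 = 0.01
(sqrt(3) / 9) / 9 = sqrt(3) / 81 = 0.02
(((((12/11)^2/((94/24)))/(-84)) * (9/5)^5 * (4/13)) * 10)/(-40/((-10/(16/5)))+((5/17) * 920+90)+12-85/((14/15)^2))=-32379637248/44311866366625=-0.00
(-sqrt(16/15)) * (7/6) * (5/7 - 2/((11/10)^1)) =34 * sqrt(15)/99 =1.33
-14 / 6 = -7 / 3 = -2.33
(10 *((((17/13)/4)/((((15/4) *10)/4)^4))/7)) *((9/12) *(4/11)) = 34816/2111484375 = 0.00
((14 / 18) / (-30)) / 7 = -1 / 270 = -0.00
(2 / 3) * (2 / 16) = 1 / 12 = 0.08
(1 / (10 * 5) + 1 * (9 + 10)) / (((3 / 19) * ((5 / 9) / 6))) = 162621 / 125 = 1300.97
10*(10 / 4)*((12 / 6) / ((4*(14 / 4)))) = 25 / 7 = 3.57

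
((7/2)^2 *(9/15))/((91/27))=567/260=2.18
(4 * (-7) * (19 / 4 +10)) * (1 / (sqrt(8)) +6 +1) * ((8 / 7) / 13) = -3304 / 13-118 * sqrt(2) / 13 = -266.99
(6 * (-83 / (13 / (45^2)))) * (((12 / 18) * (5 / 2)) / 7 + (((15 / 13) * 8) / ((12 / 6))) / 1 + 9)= -1271319300 / 1183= -1074657.06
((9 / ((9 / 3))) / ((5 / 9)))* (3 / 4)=81 / 20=4.05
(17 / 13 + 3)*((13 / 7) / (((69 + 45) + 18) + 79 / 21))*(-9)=-1512 / 2851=-0.53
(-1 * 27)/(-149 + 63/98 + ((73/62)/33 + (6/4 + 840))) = -386694/9927703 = -0.04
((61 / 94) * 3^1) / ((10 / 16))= 732 / 235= 3.11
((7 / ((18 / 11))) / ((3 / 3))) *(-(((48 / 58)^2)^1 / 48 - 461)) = 29852053 / 15138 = 1971.99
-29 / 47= -0.62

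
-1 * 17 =-17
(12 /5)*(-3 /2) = -18 /5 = -3.60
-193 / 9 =-21.44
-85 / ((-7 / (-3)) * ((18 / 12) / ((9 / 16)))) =-765 / 56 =-13.66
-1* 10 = -10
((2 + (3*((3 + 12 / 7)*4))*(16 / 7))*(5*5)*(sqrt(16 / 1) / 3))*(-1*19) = -12224600 / 147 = -83160.54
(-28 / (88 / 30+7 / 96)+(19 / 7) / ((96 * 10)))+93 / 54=-73589063 / 9696960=-7.59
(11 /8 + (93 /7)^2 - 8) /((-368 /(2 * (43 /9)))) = -2863585 /649152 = -4.41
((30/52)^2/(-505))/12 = -0.00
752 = 752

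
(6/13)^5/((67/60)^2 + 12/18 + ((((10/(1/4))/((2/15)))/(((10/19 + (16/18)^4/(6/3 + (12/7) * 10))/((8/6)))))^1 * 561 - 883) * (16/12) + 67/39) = 0.00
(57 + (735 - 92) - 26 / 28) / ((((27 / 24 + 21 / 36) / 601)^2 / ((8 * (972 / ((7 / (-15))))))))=-118751343313443840 / 82369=-1441699465981.67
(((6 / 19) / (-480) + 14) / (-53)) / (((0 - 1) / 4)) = 21279 / 20140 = 1.06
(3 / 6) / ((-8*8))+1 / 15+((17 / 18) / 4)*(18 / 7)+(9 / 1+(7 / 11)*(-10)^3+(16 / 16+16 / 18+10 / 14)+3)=-621.09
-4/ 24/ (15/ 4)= -2/ 45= -0.04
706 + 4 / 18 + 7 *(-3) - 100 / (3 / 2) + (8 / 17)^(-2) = 358889 / 576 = 623.07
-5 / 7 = -0.71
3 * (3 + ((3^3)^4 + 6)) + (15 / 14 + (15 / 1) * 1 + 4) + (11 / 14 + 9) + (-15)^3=1591004.86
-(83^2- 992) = -5897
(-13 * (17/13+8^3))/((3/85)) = -567205/3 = -189068.33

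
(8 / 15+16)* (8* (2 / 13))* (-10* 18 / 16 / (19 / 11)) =-32736 / 247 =-132.53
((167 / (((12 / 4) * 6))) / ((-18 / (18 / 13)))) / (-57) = 167 / 13338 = 0.01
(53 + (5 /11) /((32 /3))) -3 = 17615 /352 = 50.04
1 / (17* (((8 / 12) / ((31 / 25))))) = 93 / 850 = 0.11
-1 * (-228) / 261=76 / 87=0.87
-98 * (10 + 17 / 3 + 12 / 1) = -8134 / 3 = -2711.33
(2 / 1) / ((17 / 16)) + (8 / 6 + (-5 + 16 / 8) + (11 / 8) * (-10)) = -2761 / 204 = -13.53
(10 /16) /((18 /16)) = 5 /9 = 0.56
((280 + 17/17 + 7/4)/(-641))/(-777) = 377/664076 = 0.00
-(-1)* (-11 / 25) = -11 / 25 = -0.44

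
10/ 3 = 3.33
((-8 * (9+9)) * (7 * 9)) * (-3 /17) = 27216 /17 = 1600.94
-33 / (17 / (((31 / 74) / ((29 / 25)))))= -25575 / 36482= -0.70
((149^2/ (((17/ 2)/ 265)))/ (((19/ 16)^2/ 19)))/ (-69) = -3012231680/ 22287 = -135156.44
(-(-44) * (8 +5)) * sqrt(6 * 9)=1716 * sqrt(6)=4203.32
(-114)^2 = 12996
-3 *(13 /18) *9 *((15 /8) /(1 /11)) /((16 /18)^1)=-57915 /128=-452.46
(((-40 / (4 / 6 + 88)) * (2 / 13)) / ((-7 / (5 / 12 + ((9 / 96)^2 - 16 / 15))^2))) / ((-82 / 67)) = -44212161 / 13273661440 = -0.00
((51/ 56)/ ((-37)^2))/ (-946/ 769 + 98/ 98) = -13073/ 4523176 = -0.00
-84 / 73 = -1.15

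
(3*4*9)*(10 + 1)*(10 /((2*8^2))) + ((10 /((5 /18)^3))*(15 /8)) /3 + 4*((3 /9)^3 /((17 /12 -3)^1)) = 5257483 /13680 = 384.32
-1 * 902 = -902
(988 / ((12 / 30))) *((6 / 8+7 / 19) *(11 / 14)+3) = 268255 / 28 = 9580.54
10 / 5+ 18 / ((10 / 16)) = 154 / 5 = 30.80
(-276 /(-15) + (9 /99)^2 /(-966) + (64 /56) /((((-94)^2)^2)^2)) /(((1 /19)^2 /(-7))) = -1478972743111160495766697 /31808069174246814240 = -46496.78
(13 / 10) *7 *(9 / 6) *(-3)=-819 / 20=-40.95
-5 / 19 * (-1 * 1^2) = 5 / 19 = 0.26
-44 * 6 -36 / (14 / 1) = -1866 / 7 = -266.57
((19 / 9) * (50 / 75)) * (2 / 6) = 38 / 81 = 0.47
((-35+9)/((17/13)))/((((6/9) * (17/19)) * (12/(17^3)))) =-54587/4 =-13646.75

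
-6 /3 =-2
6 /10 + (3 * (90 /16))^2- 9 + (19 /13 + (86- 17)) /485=111577681 /403520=276.51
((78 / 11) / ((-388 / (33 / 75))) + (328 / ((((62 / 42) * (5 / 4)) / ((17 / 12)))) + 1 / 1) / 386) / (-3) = -9386179 / 43526325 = -0.22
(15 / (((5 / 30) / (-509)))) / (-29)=45810 / 29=1579.66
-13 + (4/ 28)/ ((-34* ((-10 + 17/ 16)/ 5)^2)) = -31637803/ 2433431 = -13.00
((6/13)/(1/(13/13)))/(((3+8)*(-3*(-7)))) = 2/1001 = 0.00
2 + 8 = 10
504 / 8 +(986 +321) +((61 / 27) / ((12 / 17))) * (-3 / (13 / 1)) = 1922443 / 1404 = 1369.26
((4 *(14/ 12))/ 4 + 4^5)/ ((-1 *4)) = -6151/ 24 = -256.29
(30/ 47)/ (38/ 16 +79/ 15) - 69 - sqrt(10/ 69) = -2970231/ 43099 - sqrt(690)/ 69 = -69.30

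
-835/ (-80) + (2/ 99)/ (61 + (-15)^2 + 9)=4877267/ 467280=10.44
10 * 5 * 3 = 150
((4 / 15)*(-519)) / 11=-692 / 55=-12.58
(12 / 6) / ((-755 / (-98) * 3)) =196 / 2265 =0.09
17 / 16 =1.06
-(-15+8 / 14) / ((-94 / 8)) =-404 / 329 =-1.23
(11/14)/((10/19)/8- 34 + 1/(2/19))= -418/12999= -0.03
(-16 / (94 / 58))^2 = 215296 / 2209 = 97.46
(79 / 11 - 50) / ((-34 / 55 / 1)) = 2355 / 34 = 69.26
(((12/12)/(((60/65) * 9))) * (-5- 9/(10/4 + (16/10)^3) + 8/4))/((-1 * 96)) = 31187/5698944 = 0.01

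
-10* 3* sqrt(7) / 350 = -3* sqrt(7) / 35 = -0.23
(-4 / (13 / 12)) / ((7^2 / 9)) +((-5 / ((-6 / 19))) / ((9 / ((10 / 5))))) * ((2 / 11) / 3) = -263882 / 567567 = -0.46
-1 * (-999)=999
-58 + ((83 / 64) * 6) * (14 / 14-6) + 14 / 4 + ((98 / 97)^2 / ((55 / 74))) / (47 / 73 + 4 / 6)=-62706986531 / 678953440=-92.36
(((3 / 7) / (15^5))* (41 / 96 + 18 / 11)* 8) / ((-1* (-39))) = 2179 / 9121612500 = 0.00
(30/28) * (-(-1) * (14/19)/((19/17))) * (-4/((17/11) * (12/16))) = -880/361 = -2.44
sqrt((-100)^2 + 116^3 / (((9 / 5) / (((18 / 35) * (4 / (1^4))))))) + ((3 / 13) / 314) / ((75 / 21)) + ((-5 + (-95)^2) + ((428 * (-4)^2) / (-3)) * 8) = -7901.97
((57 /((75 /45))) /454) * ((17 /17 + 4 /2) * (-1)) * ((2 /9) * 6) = -0.30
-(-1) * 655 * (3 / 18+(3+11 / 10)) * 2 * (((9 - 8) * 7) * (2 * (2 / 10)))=234752 / 15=15650.13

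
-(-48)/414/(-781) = -8/53889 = -0.00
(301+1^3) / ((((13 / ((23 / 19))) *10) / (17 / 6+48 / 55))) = 4247479 / 407550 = 10.42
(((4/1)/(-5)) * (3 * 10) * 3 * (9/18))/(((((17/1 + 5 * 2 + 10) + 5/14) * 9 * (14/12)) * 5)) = -48/2615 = -0.02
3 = 3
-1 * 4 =-4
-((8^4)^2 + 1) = -16777217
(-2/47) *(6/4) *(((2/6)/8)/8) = -0.00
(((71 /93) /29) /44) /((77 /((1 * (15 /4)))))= 355 /12183248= 0.00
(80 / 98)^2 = 1600 / 2401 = 0.67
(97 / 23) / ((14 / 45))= 4365 / 322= 13.56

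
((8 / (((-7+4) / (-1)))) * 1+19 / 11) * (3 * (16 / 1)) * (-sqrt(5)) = -2320 * sqrt(5) / 11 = -471.61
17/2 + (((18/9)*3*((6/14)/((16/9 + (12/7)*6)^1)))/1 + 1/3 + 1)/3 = 30833/3420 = 9.02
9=9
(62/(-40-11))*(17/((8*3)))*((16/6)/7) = -62/189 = -0.33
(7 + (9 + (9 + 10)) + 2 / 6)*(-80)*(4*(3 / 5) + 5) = -62752 / 3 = -20917.33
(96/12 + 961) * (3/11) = 2907/11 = 264.27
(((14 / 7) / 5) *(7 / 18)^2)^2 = 2401 / 656100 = 0.00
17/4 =4.25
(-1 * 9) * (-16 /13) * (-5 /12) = -60 /13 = -4.62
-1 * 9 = -9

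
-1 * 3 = -3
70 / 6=35 / 3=11.67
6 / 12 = 1 / 2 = 0.50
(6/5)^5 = 7776/3125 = 2.49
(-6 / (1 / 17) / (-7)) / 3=34 / 7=4.86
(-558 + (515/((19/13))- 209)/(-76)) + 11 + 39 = -184069/361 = -509.89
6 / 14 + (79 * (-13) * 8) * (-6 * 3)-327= 1032930 / 7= 147561.43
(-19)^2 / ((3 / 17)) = 6137 / 3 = 2045.67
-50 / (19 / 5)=-250 / 19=-13.16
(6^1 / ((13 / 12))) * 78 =432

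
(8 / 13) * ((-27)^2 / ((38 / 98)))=285768 / 247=1156.96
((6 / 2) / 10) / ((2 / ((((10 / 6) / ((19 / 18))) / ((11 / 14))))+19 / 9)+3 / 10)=189 / 2146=0.09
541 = 541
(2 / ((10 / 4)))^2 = 16 / 25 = 0.64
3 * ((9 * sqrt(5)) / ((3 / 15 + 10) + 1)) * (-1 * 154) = -1485 * sqrt(5) / 4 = -830.14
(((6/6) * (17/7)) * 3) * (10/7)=510/49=10.41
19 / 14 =1.36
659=659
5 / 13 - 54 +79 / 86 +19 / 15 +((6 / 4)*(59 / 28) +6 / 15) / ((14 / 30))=-143967133 / 3286920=-43.80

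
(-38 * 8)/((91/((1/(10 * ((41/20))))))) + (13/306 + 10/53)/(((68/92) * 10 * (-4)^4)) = -428809161943/2633367260160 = -0.16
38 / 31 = 1.23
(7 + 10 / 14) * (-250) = -13500 / 7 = -1928.57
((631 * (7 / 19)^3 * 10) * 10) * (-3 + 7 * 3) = 389579400 / 6859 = 56798.28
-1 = -1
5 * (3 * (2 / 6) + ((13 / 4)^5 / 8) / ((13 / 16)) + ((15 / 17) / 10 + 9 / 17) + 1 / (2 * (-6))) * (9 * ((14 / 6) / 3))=52383625 / 26112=2006.11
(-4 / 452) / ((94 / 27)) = -27 / 10622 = -0.00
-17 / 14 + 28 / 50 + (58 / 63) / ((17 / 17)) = 839 / 3150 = 0.27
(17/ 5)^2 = 289/ 25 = 11.56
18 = 18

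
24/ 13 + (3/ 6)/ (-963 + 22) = 45155/ 24466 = 1.85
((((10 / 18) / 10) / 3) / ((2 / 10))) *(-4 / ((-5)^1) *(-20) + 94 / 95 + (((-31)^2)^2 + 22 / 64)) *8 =311939917 / 456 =684078.77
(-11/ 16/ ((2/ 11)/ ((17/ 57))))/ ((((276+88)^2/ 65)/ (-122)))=627385/ 9295104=0.07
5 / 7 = 0.71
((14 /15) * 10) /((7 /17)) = 68 /3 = 22.67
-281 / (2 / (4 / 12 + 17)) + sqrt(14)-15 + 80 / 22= -80741 / 33 + sqrt(14)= -2442.96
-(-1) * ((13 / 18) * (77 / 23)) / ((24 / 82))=41041 / 4968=8.26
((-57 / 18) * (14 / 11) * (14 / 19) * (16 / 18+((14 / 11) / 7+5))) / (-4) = 4.51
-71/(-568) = 1/8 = 0.12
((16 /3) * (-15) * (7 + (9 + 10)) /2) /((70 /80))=-8320 /7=-1188.57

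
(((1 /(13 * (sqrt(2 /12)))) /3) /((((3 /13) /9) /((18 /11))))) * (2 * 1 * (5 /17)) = 180 * sqrt(6) /187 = 2.36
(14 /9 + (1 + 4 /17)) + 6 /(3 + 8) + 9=20762 /1683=12.34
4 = 4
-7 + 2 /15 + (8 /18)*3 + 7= 1.47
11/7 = 1.57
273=273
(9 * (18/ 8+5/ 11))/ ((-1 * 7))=-3.48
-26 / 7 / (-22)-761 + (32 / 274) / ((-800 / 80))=-40130656 / 52745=-760.84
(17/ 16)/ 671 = 0.00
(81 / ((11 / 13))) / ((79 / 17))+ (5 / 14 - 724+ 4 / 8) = -4273571 / 6083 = -702.54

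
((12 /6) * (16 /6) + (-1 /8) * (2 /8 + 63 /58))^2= 206870689 /7750656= 26.69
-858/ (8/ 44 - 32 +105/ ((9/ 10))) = -14157/ 1400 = -10.11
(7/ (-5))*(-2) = 14/ 5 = 2.80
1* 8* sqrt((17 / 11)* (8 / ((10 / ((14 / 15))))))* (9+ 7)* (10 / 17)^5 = 5120000* sqrt(7854) / 46855281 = 9.68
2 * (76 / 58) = 76 / 29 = 2.62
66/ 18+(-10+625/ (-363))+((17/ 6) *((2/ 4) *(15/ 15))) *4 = -289/ 121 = -2.39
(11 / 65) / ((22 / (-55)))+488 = 12677 / 26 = 487.58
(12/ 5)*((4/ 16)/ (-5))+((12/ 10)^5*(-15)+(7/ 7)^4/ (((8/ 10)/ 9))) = -65487/ 2500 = -26.19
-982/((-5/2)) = 1964/5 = 392.80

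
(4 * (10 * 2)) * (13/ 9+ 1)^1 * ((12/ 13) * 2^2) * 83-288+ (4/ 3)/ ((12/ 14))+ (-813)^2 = 84311699/ 117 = 720612.81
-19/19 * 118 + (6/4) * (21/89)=-20941/178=-117.65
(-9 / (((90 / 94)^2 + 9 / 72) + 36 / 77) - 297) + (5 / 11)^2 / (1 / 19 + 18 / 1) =-25821823424548 / 85234088555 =-302.95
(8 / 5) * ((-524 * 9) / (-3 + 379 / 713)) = 840627 / 275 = 3056.83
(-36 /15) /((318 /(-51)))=102 /265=0.38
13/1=13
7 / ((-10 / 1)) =-7 / 10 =-0.70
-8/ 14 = -4/ 7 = -0.57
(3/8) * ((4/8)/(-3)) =-1/16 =-0.06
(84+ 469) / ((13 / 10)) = 5530 / 13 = 425.38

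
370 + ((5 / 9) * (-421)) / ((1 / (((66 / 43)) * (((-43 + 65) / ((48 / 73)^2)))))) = -1329830465 / 74304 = -17897.16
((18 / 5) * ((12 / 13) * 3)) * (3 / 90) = 108 / 325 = 0.33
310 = 310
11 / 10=1.10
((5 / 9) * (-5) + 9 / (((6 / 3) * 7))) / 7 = -269 / 882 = -0.30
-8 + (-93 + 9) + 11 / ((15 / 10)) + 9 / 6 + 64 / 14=-3301 / 42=-78.60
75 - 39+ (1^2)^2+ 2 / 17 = 631 / 17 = 37.12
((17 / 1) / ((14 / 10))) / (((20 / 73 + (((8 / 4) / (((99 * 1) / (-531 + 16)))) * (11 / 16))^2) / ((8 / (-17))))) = -3027456 / 27251147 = -0.11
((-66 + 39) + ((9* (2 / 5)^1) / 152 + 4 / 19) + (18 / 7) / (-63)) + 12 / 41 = -20241259 / 763420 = -26.51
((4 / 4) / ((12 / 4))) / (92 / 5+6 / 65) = 65 / 3606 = 0.02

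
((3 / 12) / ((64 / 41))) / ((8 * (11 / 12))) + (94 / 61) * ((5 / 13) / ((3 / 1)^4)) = 10547699 / 361760256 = 0.03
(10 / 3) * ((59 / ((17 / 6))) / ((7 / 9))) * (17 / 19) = 10620 / 133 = 79.85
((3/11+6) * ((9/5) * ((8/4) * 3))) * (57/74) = 106191/2035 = 52.18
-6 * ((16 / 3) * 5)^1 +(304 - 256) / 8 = -154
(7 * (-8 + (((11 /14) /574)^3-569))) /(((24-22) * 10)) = -299430197927181 /1482694716160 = -201.95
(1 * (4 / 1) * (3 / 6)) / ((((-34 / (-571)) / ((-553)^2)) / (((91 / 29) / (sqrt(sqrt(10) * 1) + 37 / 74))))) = 15890141449 / (493 * (1 / 2 + 10^(1 / 4))) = 14147309.63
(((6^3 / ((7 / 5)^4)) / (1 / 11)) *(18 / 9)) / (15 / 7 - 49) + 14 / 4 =-644059 / 28126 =-22.90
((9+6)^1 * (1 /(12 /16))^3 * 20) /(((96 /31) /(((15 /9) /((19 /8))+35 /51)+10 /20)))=11342900 /26163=433.55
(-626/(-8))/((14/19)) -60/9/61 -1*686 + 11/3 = -1968457/3416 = -576.25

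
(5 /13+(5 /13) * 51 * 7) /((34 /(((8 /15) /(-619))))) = -1432 /410397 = -0.00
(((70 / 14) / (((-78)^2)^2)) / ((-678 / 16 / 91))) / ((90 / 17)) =-119 / 2171787228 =-0.00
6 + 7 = 13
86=86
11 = 11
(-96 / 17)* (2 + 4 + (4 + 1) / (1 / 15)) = -7776 / 17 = -457.41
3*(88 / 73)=264 / 73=3.62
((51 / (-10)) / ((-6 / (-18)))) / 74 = -153 / 740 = -0.21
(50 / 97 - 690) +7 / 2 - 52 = -143169 / 194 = -737.98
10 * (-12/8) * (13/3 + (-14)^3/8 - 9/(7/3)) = 35965/7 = 5137.86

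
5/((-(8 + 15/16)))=-80/143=-0.56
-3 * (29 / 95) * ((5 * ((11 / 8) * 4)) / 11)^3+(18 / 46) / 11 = -548907 / 38456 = -14.27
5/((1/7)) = 35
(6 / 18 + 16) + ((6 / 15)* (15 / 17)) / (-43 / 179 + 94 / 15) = 13527103 / 825231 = 16.39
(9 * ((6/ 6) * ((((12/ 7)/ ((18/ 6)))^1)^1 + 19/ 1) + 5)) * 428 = 662544/ 7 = 94649.14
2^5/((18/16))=256/9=28.44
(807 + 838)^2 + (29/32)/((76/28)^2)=31260002221/11552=2706025.12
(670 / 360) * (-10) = -335 / 18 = -18.61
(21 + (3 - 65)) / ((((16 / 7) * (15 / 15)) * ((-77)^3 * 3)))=41 / 3130512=0.00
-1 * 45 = -45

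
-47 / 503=-0.09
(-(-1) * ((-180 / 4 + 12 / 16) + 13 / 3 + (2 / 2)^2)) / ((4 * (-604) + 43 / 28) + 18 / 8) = 3269 / 202626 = 0.02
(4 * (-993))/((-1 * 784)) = 993/196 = 5.07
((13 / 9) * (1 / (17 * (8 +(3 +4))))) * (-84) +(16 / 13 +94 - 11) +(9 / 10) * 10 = 922448 / 9945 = 92.75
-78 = -78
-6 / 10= -3 / 5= -0.60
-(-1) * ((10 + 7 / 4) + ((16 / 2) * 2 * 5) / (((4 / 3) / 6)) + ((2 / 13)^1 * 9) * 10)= 20051 / 52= 385.60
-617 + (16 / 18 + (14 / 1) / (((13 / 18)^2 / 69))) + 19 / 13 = 1881974 / 1521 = 1237.33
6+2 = 8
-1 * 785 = -785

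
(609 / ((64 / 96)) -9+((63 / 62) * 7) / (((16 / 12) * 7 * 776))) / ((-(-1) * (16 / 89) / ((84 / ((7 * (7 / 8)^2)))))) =46476531135 / 589372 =78857.72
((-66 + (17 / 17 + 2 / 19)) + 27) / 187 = -720 / 3553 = -0.20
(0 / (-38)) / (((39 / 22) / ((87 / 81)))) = 0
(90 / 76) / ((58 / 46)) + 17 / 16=17647 / 8816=2.00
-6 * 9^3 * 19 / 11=-7555.09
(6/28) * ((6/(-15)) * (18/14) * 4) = -108/245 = -0.44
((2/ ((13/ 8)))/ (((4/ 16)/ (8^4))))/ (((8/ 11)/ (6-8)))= -720896/ 13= -55453.54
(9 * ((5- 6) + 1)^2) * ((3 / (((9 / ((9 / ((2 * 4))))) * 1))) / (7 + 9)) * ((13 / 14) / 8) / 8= 0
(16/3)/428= 4/321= 0.01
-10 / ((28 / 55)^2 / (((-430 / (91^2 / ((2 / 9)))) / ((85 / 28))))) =1300750 / 8868951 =0.15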